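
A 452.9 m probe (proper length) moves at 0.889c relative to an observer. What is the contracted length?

Proper length L₀ = 452.9 m
γ = 1/√(1 - 0.889²) = 2.184
L = L₀/γ = 452.9/2.184 = 207.4 m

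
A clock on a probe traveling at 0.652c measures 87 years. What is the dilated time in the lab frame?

Proper time Δt₀ = 87 years
γ = 1/√(1 - 0.652²) = 1.3189
Δt = γΔt₀ = 1.3189 × 87 = 114.7 years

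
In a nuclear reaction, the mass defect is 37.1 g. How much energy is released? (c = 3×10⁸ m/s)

Convert mass defect: Δm = 37.1 g = 0.0371 kg
E = Δm·c² = 0.0371 × (3×10⁸)²
= 0.0371 × 9×10¹⁶ = 3.339×10¹⁵ J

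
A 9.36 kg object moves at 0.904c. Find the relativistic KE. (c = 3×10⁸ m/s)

γ = 1/√(1 - 0.904²) = 2.339
γ - 1 = 1.339
KE = (γ-1)mc² = 1.339 × 9.36 × (3×10⁸)² = 1.128×10¹⁸ J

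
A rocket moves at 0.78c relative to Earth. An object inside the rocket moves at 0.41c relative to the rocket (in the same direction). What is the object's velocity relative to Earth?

u = (u' + v)/(1 + u'v/c²)
Numerator: 0.41 + 0.78 = 1.19
Denominator: 1 + 0.3198 = 1.3198
u = 1.19/1.3198 = 0.9017c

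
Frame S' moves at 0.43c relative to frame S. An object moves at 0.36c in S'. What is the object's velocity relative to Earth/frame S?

u = (u' + v)/(1 + u'v/c²)
Numerator: 0.36 + 0.43 = 0.79
Denominator: 1 + 0.1548 = 1.1548
u = 0.79/1.1548 = 0.6841c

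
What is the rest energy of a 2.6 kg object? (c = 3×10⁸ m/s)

c² = (3×10⁸)² = 9.000×10¹⁶ m²/s²
E₀ = mc² = 2.6 × 9.000×10¹⁶ = 2.340×10¹⁷ J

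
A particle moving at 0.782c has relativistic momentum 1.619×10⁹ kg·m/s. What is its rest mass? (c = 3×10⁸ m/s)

γ = 1/√(1 - 0.782²) = 1.6044
v = 0.782 × 3×10⁸ = 2.346×10⁸ m/s
m = p/(γv) = 1.619×10⁹/(1.6044 × 2.346×10⁸) = 4.301 kg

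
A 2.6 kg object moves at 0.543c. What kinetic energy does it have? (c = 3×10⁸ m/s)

γ = 1/√(1 - 0.543²) = 1.19086
γ - 1 = 0.19086
KE = (γ-1)mc² = 0.19086 × 2.6 × (3×10⁸)² = 4.466×10¹⁶ J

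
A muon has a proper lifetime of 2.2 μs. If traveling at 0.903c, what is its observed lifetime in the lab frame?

Proper lifetime τ₀ = 2.2 μs
γ = 1/√(1 - 0.903²) = 2.3275
τ = γτ₀ = 2.3275 × 2.2 μs = 5.121 μs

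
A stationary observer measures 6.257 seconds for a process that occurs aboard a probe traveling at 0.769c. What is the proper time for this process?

Dilated time Δt = 6.257 seconds
γ = 1/√(1 - 0.769²) = 1.5643
Δt₀ = Δt/γ = 6.257/1.5643 = 4.000 seconds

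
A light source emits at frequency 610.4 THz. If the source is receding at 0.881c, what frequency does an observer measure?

β = v/c = 0.881
(1-β)/(1+β) = 0.119/1.881 = 0.06326
Doppler factor = √(0.06326) = 0.2515
f_obs = 610.4 × 0.2515 = 153.5 THz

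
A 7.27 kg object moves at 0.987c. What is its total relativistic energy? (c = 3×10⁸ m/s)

γ = 1/√(1 - 0.987²) = 6.222
mc² = 7.27 × (3×10⁸)² = 6.543×10¹⁷ J
E = γmc² = 6.222 × 6.543×10¹⁷ = 4.071×10¹⁸ J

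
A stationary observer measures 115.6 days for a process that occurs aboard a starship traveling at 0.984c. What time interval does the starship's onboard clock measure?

Dilated time Δt = 115.6 days
γ = 1/√(1 - 0.984²) = 5.613
Δt₀ = Δt/γ = 115.6/5.613 = 20.60 days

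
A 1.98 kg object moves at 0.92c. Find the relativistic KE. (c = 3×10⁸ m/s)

γ = 1/√(1 - 0.92²) = 2.5516
γ - 1 = 1.5516
KE = (γ-1)mc² = 1.5516 × 1.98 × (3×10⁸)² = 2.765×10¹⁷ J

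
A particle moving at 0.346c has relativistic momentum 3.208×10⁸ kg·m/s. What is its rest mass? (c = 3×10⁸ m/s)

γ = 1/√(1 - 0.346²) = 1.0658
v = 0.346 × 3×10⁸ = 1.038×10⁸ m/s
m = p/(γv) = 3.208×10⁸/(1.0658 × 1.038×10⁸) = 2.900 kg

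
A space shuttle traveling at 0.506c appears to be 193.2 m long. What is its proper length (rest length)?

Contracted length L = 193.2 m
γ = 1/√(1 - 0.506²) = 1.1594
L₀ = γL = 1.1594 × 193.2 = 224.0 m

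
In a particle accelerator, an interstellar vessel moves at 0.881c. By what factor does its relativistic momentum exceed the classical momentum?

p_rel = γmv, p_class = mv
Ratio = γ = 1/√(1 - 0.881²)
= 1/√(0.223839) = 2.114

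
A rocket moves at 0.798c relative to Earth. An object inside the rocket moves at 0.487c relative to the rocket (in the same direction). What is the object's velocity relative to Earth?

u = (u' + v)/(1 + u'v/c²)
Numerator: 0.487 + 0.798 = 1.285
Denominator: 1 + 0.388626 = 1.388626
u = 1.285/1.388626 = 0.9254c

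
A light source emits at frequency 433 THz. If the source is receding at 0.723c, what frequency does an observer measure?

β = v/c = 0.723
(1-β)/(1+β) = 0.277/1.723 = 0.1608
Doppler factor = √(0.1608) = 0.4010
f_obs = 433 × 0.4010 = 173.6 THz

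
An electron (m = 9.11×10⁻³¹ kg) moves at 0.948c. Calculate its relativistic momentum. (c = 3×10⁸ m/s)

γ = 1/√(1 - 0.948²) = 3.142
v = 0.948 × 3×10⁸ = 2.844×10⁸ m/s
p = γmv = 3.142 × 9.11×10⁻³¹ × 2.844×10⁸ = 8.141×10⁻²² kg·m/s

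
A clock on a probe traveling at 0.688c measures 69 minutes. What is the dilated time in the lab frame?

Proper time Δt₀ = 69 minutes
γ = 1/√(1 - 0.688²) = 1.378
Δt = γΔt₀ = 1.378 × 69 = 95.08 minutes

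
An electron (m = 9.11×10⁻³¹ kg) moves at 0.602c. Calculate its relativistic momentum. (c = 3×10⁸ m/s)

γ = 1/√(1 - 0.602²) = 1.252
v = 0.602 × 3×10⁸ = 1.806×10⁸ m/s
p = γmv = 1.252 × 9.11×10⁻³¹ × 1.806×10⁸ = 2.060×10⁻²² kg·m/s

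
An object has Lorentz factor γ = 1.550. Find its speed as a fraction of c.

From γ = 1/√(1 - v²/c²):
1/γ² = 1/1.550² = 0.41623
v²/c² = 1 - 0.41623 = 0.58377
v/c = √(0.58377) = 0.7640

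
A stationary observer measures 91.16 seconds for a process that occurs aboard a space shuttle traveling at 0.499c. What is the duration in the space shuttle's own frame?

Dilated time Δt = 91.16 seconds
γ = 1/√(1 - 0.499²) = 1.1539
Δt₀ = Δt/γ = 91.16/1.1539 = 79.00 seconds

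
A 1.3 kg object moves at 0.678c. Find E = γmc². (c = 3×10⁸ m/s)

γ = 1/√(1 - 0.678²) = 1.3604
mc² = 1.3 × (3×10⁸)² = 1.170×10¹⁷ J
E = γmc² = 1.3604 × 1.170×10¹⁷ = 1.592×10¹⁷ J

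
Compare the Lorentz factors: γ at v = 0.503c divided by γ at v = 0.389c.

γ₁ = 1/√(1 - 0.503²) = 1.157
γ₂ = 1/√(1 - 0.389²) = 1.085
γ₁/γ₂ = 1.157/1.085 = 1.066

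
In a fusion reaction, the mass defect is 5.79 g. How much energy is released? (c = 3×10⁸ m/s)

Convert mass defect: Δm = 5.79 g = 0.00579 kg
E = Δm·c² = 0.00579 × (3×10⁸)²
= 0.00579 × 9×10¹⁶ = 5.211×10¹⁴ J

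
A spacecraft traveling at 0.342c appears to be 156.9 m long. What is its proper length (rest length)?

Contracted length L = 156.9 m
γ = 1/√(1 - 0.342²) = 1.0642
L₀ = γL = 1.0642 × 156.9 = 167.0 m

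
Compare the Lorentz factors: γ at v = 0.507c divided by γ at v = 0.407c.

γ₁ = 1/√(1 - 0.507²) = 1.1602
γ₂ = 1/√(1 - 0.407²) = 1.0948
γ₁/γ₂ = 1.1602/1.0948 = 1.060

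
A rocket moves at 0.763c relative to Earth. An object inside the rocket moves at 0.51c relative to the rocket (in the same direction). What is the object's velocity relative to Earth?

u = (u' + v)/(1 + u'v/c²)
Numerator: 0.51 + 0.763 = 1.273
Denominator: 1 + 0.38913 = 1.38913
u = 1.273/1.38913 = 0.9164c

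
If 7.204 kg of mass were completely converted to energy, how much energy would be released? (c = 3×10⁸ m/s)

Using E = mc²:
c² = (3×10⁸)² = 9×10¹⁶ m²/s²
E = 7.204 × 9×10¹⁶ = 6.484×10¹⁷ J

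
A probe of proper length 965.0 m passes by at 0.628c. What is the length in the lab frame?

Proper length L₀ = 965.0 m
γ = 1/√(1 - 0.628²) = 1.285
L = L₀/γ = 965.0/1.285 = 751.0 m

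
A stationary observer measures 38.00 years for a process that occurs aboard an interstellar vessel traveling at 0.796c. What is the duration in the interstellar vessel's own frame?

Dilated time Δt = 38.00 years
γ = 1/√(1 - 0.796²) = 1.652
Δt₀ = Δt/γ = 38.00/1.652 = 23.00 years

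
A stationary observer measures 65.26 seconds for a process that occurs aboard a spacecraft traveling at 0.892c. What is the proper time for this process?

Dilated time Δt = 65.26 seconds
γ = 1/√(1 - 0.892²) = 2.212
Δt₀ = Δt/γ = 65.26/2.212 = 29.50 seconds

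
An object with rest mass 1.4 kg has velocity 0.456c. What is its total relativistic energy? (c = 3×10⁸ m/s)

γ = 1/√(1 - 0.456²) = 1.124
mc² = 1.4 × (3×10⁸)² = 1.260×10¹⁷ J
E = γmc² = 1.124 × 1.260×10¹⁷ = 1.416×10¹⁷ J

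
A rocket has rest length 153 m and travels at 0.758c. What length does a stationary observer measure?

Proper length L₀ = 153 m
γ = 1/√(1 - 0.758²) = 1.533144
L = L₀/γ = 153/1.533144 = 99.79 m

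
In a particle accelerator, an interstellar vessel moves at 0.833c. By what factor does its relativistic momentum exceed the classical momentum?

p_rel = γmv, p_class = mv
Ratio = γ = 1/√(1 - 0.833²)
= 1/√(0.306111) = 1.807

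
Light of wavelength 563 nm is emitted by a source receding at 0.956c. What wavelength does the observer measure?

β = 0.956
Wavelength Doppler factor = √(1.956/0.044) = √(44.45) = 6.667
λ_obs = 563 × 6.667 = 3754 nm (redshift)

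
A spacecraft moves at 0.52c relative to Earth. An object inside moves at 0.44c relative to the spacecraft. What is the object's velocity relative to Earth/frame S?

u = (u' + v)/(1 + u'v/c²)
Numerator: 0.44 + 0.52 = 0.96
Denominator: 1 + 0.2288 = 1.2288
u = 0.96/1.2288 = 0.7813c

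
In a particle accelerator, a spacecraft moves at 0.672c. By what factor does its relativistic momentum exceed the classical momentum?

p_rel = γmv, p_class = mv
Ratio = γ = 1/√(1 - 0.672²)
= 1/√(0.548416) = 1.350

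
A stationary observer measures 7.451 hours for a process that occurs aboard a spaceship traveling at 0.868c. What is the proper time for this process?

Dilated time Δt = 7.451 hours
γ = 1/√(1 - 0.868²) = 2.014
Δt₀ = Δt/γ = 7.451/2.014 = 3.700 hours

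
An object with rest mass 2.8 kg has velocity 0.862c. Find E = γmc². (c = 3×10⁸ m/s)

γ = 1/√(1 - 0.862²) = 1.9727
mc² = 2.8 × (3×10⁸)² = 2.520×10¹⁷ J
E = γmc² = 1.9727 × 2.520×10¹⁷ = 4.971×10¹⁷ J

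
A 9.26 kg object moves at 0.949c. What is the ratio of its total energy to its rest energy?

E = γmc², E₀ = mc²
E/E₀ = γ = 1/√(1 - 0.949²) = 3.172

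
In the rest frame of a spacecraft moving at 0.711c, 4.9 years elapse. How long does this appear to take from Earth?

Proper time Δt₀ = 4.9 years
γ = 1/√(1 - 0.711²) = 1.422
Δt = γΔt₀ = 1.422 × 4.9 = 6.968 years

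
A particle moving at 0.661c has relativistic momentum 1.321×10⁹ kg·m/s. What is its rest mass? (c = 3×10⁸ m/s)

γ = 1/√(1 - 0.661²) = 1.3326
v = 0.661 × 3×10⁸ = 1.983×10⁸ m/s
m = p/(γv) = 1.321×10⁹/(1.3326 × 1.983×10⁸) = 4.999 kg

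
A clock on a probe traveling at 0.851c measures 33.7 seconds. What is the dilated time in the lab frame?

Proper time Δt₀ = 33.7 seconds
γ = 1/√(1 - 0.851²) = 1.9042
Δt = γΔt₀ = 1.9042 × 33.7 = 64.17 seconds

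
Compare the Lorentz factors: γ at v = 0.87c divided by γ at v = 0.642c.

γ₁ = 1/√(1 - 0.87²) = 2.028
γ₂ = 1/√(1 - 0.642²) = 1.304
γ₁/γ₂ = 2.028/1.304 = 1.555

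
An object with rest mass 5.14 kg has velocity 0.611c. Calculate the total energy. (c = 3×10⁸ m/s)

γ = 1/√(1 - 0.611²) = 1.2632
mc² = 5.14 × (3×10⁸)² = 4.626×10¹⁷ J
E = γmc² = 1.2632 × 4.626×10¹⁷ = 5.844×10¹⁷ J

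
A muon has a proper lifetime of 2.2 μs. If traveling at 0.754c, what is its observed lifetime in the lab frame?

Proper lifetime τ₀ = 2.2 μs
γ = 1/√(1 - 0.754²) = 1.5224
τ = γτ₀ = 1.5224 × 2.2 μs = 3.349 μs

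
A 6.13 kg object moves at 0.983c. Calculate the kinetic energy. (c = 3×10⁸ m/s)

γ = 1/√(1 - 0.983²) = 5.446
γ - 1 = 4.446
KE = (γ-1)mc² = 4.446 × 6.13 × (3×10⁸)² = 2.453×10¹⁸ J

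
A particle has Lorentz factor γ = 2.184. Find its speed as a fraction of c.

From γ = 1/√(1 - v²/c²):
1/γ² = 1/2.184² = 0.2096
v²/c² = 1 - 0.2096 = 0.7904
v/c = √(0.7904) = 0.8890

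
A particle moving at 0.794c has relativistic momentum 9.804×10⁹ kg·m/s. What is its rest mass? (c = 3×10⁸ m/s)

γ = 1/√(1 - 0.794²) = 1.645
v = 0.794 × 3×10⁸ = 2.382×10⁸ m/s
m = p/(γv) = 9.804×10⁹/(1.645 × 2.382×10⁸) = 25.02 kg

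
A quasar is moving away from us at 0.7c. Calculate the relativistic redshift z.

β = 0.7
(1+β)/(1-β) = 1.7/0.3 = 5.6667
√(5.6667) = 2.380
z = 2.380 - 1 = 1.380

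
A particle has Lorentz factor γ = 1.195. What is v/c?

From γ = 1/√(1 - v²/c²):
1/γ² = 1/1.195² = 0.70027
v²/c² = 1 - 0.70027 = 0.29973
v/c = √(0.29973) = 0.5475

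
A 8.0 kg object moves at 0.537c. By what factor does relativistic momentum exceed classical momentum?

p_rel = γmv, p_class = mv
Ratio = γ = 1/√(1 - 0.537²) = 1.185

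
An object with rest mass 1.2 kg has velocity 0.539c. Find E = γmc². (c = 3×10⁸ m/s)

γ = 1/√(1 - 0.539²) = 1.187
mc² = 1.2 × (3×10⁸)² = 1.080×10¹⁷ J
E = γmc² = 1.187 × 1.080×10¹⁷ = 1.282×10¹⁷ J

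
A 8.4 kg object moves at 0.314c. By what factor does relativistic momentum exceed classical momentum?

p_rel = γmv, p_class = mv
Ratio = γ = 1/√(1 - 0.314²) = 1.053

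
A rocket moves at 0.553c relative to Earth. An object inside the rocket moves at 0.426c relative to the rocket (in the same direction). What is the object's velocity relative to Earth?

u = (u' + v)/(1 + u'v/c²)
Numerator: 0.426 + 0.553 = 0.979
Denominator: 1 + 0.235578 = 1.235578
u = 0.979/1.235578 = 0.7923c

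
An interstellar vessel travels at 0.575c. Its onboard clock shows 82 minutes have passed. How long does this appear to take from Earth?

Proper time Δt₀ = 82 minutes
γ = 1/√(1 - 0.575²) = 1.222
Δt = γΔt₀ = 1.222 × 82 = 100.2 minutes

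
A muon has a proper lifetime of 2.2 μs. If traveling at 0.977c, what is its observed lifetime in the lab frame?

Proper lifetime τ₀ = 2.2 μs
γ = 1/√(1 - 0.977²) = 4.690
τ = γτ₀ = 4.690 × 2.2 μs = 10.32 μs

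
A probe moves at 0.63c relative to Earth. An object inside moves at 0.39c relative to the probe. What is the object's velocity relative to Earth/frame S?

u = (u' + v)/(1 + u'v/c²)
Numerator: 0.39 + 0.63 = 1.02
Denominator: 1 + 0.2457 = 1.2457
u = 1.02/1.2457 = 0.8188c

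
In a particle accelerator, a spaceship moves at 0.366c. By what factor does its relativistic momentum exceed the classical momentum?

p_rel = γmv, p_class = mv
Ratio = γ = 1/√(1 - 0.366²)
= 1/√(0.866044) = 1.075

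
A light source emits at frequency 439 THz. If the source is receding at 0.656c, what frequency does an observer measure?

β = v/c = 0.656
(1-β)/(1+β) = 0.344/1.656 = 0.20773
Doppler factor = √(0.20773) = 0.4558
f_obs = 439 × 0.4558 = 200.1 THz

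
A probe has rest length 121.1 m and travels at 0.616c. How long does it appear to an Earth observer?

Proper length L₀ = 121.1 m
γ = 1/√(1 - 0.616²) = 1.2694
L = L₀/γ = 121.1/1.2694 = 95.40 m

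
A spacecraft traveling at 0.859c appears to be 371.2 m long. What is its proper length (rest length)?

Contracted length L = 371.2 m
γ = 1/√(1 - 0.859²) = 1.953
L₀ = γL = 1.953 × 371.2 = 725.0 m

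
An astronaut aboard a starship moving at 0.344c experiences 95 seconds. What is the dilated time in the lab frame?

Proper time Δt₀ = 95 seconds
γ = 1/√(1 - 0.344²) = 1.065
Δt = γΔt₀ = 1.065 × 95 = 101.2 seconds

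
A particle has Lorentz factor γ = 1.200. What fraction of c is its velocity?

From γ = 1/√(1 - v²/c²):
1/γ² = 1/1.200² = 0.6944
v²/c² = 1 - 0.6944 = 0.3056
v/c = √(0.3056) = 0.5528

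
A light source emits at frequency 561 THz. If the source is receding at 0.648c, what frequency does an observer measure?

β = v/c = 0.648
(1-β)/(1+β) = 0.352/1.648 = 0.2136
Doppler factor = √(0.2136) = 0.4622
f_obs = 561 × 0.4622 = 259.3 THz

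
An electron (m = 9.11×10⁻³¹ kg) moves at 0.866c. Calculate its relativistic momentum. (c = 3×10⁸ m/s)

γ = 1/√(1 - 0.866²) = 1.9998
v = 0.866 × 3×10⁸ = 2.598×10⁸ m/s
p = γmv = 1.9998 × 9.11×10⁻³¹ × 2.598×10⁸ = 4.733×10⁻²² kg·m/s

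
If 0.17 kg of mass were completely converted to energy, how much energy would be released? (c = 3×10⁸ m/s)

Using E = mc²:
c² = (3×10⁸)² = 9×10¹⁶ m²/s²
E = 0.17 × 9×10¹⁶ = 1.530×10¹⁶ J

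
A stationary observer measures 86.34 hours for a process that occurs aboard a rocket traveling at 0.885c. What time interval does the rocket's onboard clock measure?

Dilated time Δt = 86.34 hours
γ = 1/√(1 - 0.885²) = 2.148
Δt₀ = Δt/γ = 86.34/2.148 = 40.20 hours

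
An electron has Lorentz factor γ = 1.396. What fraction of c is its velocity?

From γ = 1/√(1 - v²/c²):
1/γ² = 1/1.396² = 0.5131
v²/c² = 1 - 0.5131 = 0.4869
v/c = √(0.4869) = 0.6978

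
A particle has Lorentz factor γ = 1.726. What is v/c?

From γ = 1/√(1 - v²/c²):
1/γ² = 1/1.726² = 0.33567
v²/c² = 1 - 0.33567 = 0.66433
v/c = √(0.66433) = 0.8151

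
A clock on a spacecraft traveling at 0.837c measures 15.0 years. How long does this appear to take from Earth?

Proper time Δt₀ = 15.0 years
γ = 1/√(1 - 0.837²) = 1.827
Δt = γΔt₀ = 1.827 × 15.0 = 27.41 years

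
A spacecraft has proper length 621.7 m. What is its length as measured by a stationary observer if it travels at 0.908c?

Proper length L₀ = 621.7 m
γ = 1/√(1 - 0.908²) = 2.387
L = L₀/γ = 621.7/2.387 = 260.5 m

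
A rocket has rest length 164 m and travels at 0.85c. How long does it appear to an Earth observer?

Proper length L₀ = 164 m
γ = 1/√(1 - 0.85²) = 1.8983
L = L₀/γ = 164/1.8983 = 86.39 m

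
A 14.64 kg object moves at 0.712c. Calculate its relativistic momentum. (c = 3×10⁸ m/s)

γ = 1/√(1 - 0.712²) = 1.424
v = 0.712 × 3×10⁸ = 2.136×10⁸ m/s
p = γmv = 1.424 × 14.64 × 2.136×10⁸ = 4.453×10⁹ kg·m/s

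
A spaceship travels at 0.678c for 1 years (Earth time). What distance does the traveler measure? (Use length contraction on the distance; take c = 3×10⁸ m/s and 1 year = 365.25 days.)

Earth distance: d = v × t = 0.678c × 1 yr = 6.4188×10¹⁵ m
γ = 1.3604
d' = d/γ = 6.4188×10¹⁵/1.3604 = 4.718×10¹⁵ m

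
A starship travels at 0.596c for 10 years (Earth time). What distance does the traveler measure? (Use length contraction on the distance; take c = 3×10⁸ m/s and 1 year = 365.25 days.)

Earth distance: d = v × t = 0.596c × 10 yr = 5.6425×10¹⁶ m
γ = 1.2454
d' = d/γ = 5.6425×10¹⁶/1.2454 = 4.531×10¹⁶ m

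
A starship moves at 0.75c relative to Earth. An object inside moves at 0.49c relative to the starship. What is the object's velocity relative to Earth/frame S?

u = (u' + v)/(1 + u'v/c²)
Numerator: 0.49 + 0.75 = 1.24
Denominator: 1 + 0.3675 = 1.3675
u = 1.24/1.3675 = 0.9068c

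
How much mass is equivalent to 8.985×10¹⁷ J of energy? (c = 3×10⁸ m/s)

From E = mc², we get m = E/c²
c² = (3×10⁸)² = 9×10¹⁶ m²/s²
m = 8.985×10¹⁷ / 9×10¹⁶ = 9.983 kg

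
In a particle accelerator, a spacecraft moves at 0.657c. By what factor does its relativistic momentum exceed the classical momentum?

p_rel = γmv, p_class = mv
Ratio = γ = 1/√(1 - 0.657²)
= 1/√(0.568351) = 1.326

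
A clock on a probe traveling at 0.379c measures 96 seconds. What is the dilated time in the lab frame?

Proper time Δt₀ = 96 seconds
γ = 1/√(1 - 0.379²) = 1.0806
Δt = γΔt₀ = 1.0806 × 96 = 103.7 seconds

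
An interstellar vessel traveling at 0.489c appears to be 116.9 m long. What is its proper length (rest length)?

Contracted length L = 116.9 m
γ = 1/√(1 - 0.489²) = 1.146
L₀ = γL = 1.146 × 116.9 = 134.0 m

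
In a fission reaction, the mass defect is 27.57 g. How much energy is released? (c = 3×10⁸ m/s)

Convert mass defect: Δm = 27.57 g = 0.02757 kg
E = Δm·c² = 0.02757 × (3×10⁸)²
= 0.02757 × 9×10¹⁶ = 2.481×10¹⁵ J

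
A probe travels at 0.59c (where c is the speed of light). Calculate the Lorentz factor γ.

v/c = 0.59, so (v/c)² = 0.3481
1 - (v/c)² = 0.6519
γ = 1/√(0.6519) = 1.239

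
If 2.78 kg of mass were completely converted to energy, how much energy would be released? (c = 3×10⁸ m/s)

Using E = mc²:
c² = (3×10⁸)² = 9×10¹⁶ m²/s²
E = 2.78 × 9×10¹⁶ = 2.502×10¹⁷ J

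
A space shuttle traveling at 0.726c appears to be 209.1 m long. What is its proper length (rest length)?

Contracted length L = 209.1 m
γ = 1/√(1 - 0.726²) = 1.4541
L₀ = γL = 1.4541 × 209.1 = 304.1 m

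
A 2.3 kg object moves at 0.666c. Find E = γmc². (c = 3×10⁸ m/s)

γ = 1/√(1 - 0.666²) = 1.3406
mc² = 2.3 × (3×10⁸)² = 2.070×10¹⁷ J
E = γmc² = 1.3406 × 2.070×10¹⁷ = 2.775×10¹⁷ J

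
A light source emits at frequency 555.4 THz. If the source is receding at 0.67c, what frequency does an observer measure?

β = v/c = 0.67
(1-β)/(1+β) = 0.33/1.67 = 0.1976
Doppler factor = √(0.1976) = 0.4445
f_obs = 555.4 × 0.4445 = 246.9 THz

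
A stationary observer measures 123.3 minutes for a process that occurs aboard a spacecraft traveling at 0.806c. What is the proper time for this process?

Dilated time Δt = 123.3 minutes
γ = 1/√(1 - 0.806²) = 1.6894
Δt₀ = Δt/γ = 123.3/1.6894 = 72.98 minutes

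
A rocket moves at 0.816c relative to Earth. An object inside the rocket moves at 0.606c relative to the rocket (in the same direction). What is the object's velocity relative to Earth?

u = (u' + v)/(1 + u'v/c²)
Numerator: 0.606 + 0.816 = 1.422
Denominator: 1 + 0.494496 = 1.494496
u = 1.422/1.494496 = 0.9515c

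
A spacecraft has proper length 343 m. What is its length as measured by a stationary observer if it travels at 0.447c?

Proper length L₀ = 343 m
γ = 1/√(1 - 0.447²) = 1.118
L = L₀/γ = 343/1.118 = 306.8 m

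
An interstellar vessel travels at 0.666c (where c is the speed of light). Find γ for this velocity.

v/c = 0.666, so (v/c)² = 0.443556
1 - (v/c)² = 0.556444
γ = 1/√(0.556444) = 1.341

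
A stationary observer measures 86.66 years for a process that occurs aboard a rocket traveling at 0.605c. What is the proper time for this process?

Dilated time Δt = 86.66 years
γ = 1/√(1 - 0.605²) = 1.256
Δt₀ = Δt/γ = 86.66/1.256 = 69.00 years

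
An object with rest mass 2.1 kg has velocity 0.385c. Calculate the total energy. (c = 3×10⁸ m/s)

γ = 1/√(1 - 0.385²) = 1.0835
mc² = 2.1 × (3×10⁸)² = 1.890×10¹⁷ J
E = γmc² = 1.0835 × 1.890×10¹⁷ = 2.048×10¹⁷ J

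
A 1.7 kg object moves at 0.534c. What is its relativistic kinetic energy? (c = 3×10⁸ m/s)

γ = 1/√(1 - 0.534²) = 1.18275
γ - 1 = 0.18275
KE = (γ-1)mc² = 0.18275 × 1.7 × (3×10⁸)² = 2.796×10¹⁶ J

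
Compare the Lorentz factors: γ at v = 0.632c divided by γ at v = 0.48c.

γ₁ = 1/√(1 - 0.632²) = 1.290
γ₂ = 1/√(1 - 0.48²) = 1.140
γ₁/γ₂ = 1.290/1.140 = 1.132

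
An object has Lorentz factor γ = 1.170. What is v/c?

From γ = 1/√(1 - v²/c²):
1/γ² = 1/1.170² = 0.7305
v²/c² = 1 - 0.7305 = 0.2695
v/c = √(0.2695) = 0.5191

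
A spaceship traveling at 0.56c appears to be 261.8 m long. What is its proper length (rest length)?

Contracted length L = 261.8 m
γ = 1/√(1 - 0.56²) = 1.207
L₀ = γL = 1.207 × 261.8 = 316.0 m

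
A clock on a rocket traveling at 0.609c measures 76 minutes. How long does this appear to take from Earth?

Proper time Δt₀ = 76 minutes
γ = 1/√(1 - 0.609²) = 1.2608
Δt = γΔt₀ = 1.2608 × 76 = 95.82 minutes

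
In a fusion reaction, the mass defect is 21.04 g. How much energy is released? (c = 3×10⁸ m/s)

Convert mass defect: Δm = 21.04 g = 0.02104 kg
E = Δm·c² = 0.02104 × (3×10⁸)²
= 0.02104 × 9×10¹⁶ = 1.894×10¹⁵ J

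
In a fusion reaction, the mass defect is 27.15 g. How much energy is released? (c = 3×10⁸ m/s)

Convert mass defect: Δm = 27.15 g = 0.02715 kg
E = Δm·c² = 0.02715 × (3×10⁸)²
= 0.02715 × 9×10¹⁶ = 2.444×10¹⁵ J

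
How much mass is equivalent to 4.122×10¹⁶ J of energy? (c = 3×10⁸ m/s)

From E = mc², we get m = E/c²
c² = (3×10⁸)² = 9×10¹⁶ m²/s²
m = 4.122×10¹⁶ / 9×10¹⁶ = 0.4580 kg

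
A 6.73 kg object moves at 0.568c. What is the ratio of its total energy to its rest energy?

E = γmc², E₀ = mc²
E/E₀ = γ = 1/√(1 - 0.568²) = 1.215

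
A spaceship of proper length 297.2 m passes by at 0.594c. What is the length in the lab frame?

Proper length L₀ = 297.2 m
γ = 1/√(1 - 0.594²) = 1.243
L = L₀/γ = 297.2/1.243 = 239.1 m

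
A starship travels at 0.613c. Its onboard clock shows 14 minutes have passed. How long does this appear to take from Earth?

Proper time Δt₀ = 14 minutes
γ = 1/√(1 - 0.613²) = 1.266
Δt = γΔt₀ = 1.266 × 14 = 17.72 minutes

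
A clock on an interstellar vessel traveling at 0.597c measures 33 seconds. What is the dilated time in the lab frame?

Proper time Δt₀ = 33 seconds
γ = 1/√(1 - 0.597²) = 1.2465
Δt = γΔt₀ = 1.2465 × 33 = 41.13 seconds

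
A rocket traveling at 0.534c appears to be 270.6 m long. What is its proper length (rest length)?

Contracted length L = 270.6 m
γ = 1/√(1 - 0.534²) = 1.183
L₀ = γL = 1.183 × 270.6 = 320.1 m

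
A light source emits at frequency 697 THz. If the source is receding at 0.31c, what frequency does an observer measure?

β = v/c = 0.31
(1-β)/(1+β) = 0.69/1.31 = 0.52672
Doppler factor = √(0.52672) = 0.72575
f_obs = 697 × 0.72575 = 505.8 THz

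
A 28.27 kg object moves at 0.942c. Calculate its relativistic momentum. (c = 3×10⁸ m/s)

γ = 1/√(1 - 0.942²) = 2.9796
v = 0.942 × 3×10⁸ = 2.826×10⁸ m/s
p = γmv = 2.9796 × 28.27 × 2.826×10⁸ = 2.380×10¹⁰ kg·m/s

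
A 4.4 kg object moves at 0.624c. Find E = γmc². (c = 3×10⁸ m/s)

γ = 1/√(1 - 0.624²) = 1.2797
mc² = 4.4 × (3×10⁸)² = 3.960×10¹⁷ J
E = γmc² = 1.2797 × 3.960×10¹⁷ = 5.068×10¹⁷ J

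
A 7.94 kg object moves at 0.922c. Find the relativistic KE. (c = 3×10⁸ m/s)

γ = 1/√(1 - 0.922²) = 2.583
γ - 1 = 1.583
KE = (γ-1)mc² = 1.583 × 7.94 × (3×10⁸)² = 1.131×10¹⁸ J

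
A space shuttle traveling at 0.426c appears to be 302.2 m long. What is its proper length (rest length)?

Contracted length L = 302.2 m
γ = 1/√(1 - 0.426²) = 1.1053
L₀ = γL = 1.1053 × 302.2 = 334.0 m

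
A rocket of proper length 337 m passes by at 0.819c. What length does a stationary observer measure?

Proper length L₀ = 337 m
γ = 1/√(1 - 0.819²) = 1.7428
L = L₀/γ = 337/1.7428 = 193.4 m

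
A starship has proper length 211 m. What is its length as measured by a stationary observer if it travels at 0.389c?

Proper length L₀ = 211 m
γ = 1/√(1 - 0.389²) = 1.0855
L = L₀/γ = 211/1.0855 = 194.4 m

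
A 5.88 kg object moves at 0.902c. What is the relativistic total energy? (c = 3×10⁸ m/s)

γ = 1/√(1 - 0.902²) = 2.316
mc² = 5.88 × (3×10⁸)² = 5.292×10¹⁷ J
E = γmc² = 2.316 × 5.292×10¹⁷ = 1.226×10¹⁸ J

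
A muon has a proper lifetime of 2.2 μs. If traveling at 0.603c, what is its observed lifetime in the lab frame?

Proper lifetime τ₀ = 2.2 μs
γ = 1/√(1 - 0.603²) = 1.2535
τ = γτ₀ = 1.2535 × 2.2 μs = 2.758 μs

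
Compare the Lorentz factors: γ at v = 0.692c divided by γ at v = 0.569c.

γ₁ = 1/√(1 - 0.692²) = 1.385
γ₂ = 1/√(1 - 0.569²) = 1.216
γ₁/γ₂ = 1.385/1.216 = 1.139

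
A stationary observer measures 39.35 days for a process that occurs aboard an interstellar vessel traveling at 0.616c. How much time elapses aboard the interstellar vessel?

Dilated time Δt = 39.35 days
γ = 1/√(1 - 0.616²) = 1.2694
Δt₀ = Δt/γ = 39.35/1.2694 = 31.00 days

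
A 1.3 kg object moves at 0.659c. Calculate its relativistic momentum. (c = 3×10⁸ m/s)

γ = 1/√(1 - 0.659²) = 1.3295
v = 0.659 × 3×10⁸ = 1.977×10⁸ m/s
p = γmv = 1.3295 × 1.3 × 1.977×10⁸ = 3.417×10⁸ kg·m/s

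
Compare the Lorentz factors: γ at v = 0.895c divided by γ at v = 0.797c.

γ₁ = 1/√(1 - 0.895²) = 2.242
γ₂ = 1/√(1 - 0.797²) = 1.656
γ₁/γ₂ = 2.242/1.656 = 1.354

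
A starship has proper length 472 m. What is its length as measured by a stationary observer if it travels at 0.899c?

Proper length L₀ = 472 m
γ = 1/√(1 - 0.899²) = 2.283
L = L₀/γ = 472/2.283 = 206.7 m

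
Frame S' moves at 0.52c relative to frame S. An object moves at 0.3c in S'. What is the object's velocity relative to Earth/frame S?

u = (u' + v)/(1 + u'v/c²)
Numerator: 0.3 + 0.52 = 0.82
Denominator: 1 + 0.156 = 1.156
u = 0.82/1.156 = 0.7093c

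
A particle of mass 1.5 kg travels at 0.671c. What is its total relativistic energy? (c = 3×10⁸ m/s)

γ = 1/√(1 - 0.671²) = 1.349
mc² = 1.5 × (3×10⁸)² = 1.350×10¹⁷ J
E = γmc² = 1.349 × 1.350×10¹⁷ = 1.821×10¹⁷ J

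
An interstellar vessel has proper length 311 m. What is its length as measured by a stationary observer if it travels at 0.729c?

Proper length L₀ = 311 m
γ = 1/√(1 - 0.729²) = 1.461
L = L₀/γ = 311/1.461 = 212.9 m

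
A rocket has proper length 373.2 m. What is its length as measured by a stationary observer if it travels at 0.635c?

Proper length L₀ = 373.2 m
γ = 1/√(1 - 0.635²) = 1.2945
L = L₀/γ = 373.2/1.2945 = 288.3 m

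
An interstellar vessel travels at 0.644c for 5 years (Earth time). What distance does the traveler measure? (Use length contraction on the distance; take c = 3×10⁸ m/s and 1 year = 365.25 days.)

Earth distance: d = v × t = 0.644c × 5 yr = 3.048×10¹⁶ m
γ = 1.307
d' = d/γ = 3.048×10¹⁶/1.307 = 2.332×10¹⁶ m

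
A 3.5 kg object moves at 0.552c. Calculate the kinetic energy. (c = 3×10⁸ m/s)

γ = 1/√(1 - 0.552²) = 1.19926
γ - 1 = 0.19926
KE = (γ-1)mc² = 0.19926 × 3.5 × (3×10⁸)² = 6.277×10¹⁶ J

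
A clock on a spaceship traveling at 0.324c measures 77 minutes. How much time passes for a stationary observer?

Proper time Δt₀ = 77 minutes
γ = 1/√(1 - 0.324²) = 1.057
Δt = γΔt₀ = 1.057 × 77 = 81.39 minutes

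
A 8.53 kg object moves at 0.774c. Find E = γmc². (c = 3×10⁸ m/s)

γ = 1/√(1 - 0.774²) = 1.579
mc² = 8.53 × (3×10⁸)² = 7.677×10¹⁷ J
E = γmc² = 1.579 × 7.677×10¹⁷ = 1.212×10¹⁸ J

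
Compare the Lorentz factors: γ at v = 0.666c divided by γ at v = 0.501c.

γ₁ = 1/√(1 - 0.666²) = 1.3406
γ₂ = 1/√(1 - 0.501²) = 1.1555
γ₁/γ₂ = 1.3406/1.1555 = 1.160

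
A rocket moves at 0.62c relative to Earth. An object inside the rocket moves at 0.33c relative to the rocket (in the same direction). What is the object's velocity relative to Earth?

u = (u' + v)/(1 + u'v/c²)
Numerator: 0.33 + 0.62 = 0.95
Denominator: 1 + 0.2046 = 1.2046
u = 0.95/1.2046 = 0.7886c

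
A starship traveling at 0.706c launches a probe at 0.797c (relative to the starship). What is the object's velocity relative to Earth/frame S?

u = (u' + v)/(1 + u'v/c²)
Numerator: 0.797 + 0.706 = 1.503
Denominator: 1 + 0.562682 = 1.562682
u = 1.503/1.562682 = 0.9618c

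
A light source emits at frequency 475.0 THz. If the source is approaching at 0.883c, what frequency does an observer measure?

β = v/c = 0.883
(1+β)/(1-β) = 1.883/0.117 = 16.094
Doppler factor = √(16.094) = 4.012
f_obs = 475.0 × 4.012 = 1906 THz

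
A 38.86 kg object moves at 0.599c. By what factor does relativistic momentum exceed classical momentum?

p_rel = γmv, p_class = mv
Ratio = γ = 1/√(1 - 0.599²) = 1.249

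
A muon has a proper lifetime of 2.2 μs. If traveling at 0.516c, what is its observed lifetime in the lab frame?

Proper lifetime τ₀ = 2.2 μs
γ = 1/√(1 - 0.516²) = 1.1674
τ = γτ₀ = 1.1674 × 2.2 μs = 2.568 μs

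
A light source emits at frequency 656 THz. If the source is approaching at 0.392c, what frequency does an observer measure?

β = v/c = 0.392
(1+β)/(1-β) = 1.392/0.608 = 2.2895
Doppler factor = √(2.2895) = 1.5131
f_obs = 656 × 1.5131 = 992.6 THz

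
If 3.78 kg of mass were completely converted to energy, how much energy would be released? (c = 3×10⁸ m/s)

Using E = mc²:
c² = (3×10⁸)² = 9×10¹⁶ m²/s²
E = 3.78 × 9×10¹⁶ = 3.402×10¹⁷ J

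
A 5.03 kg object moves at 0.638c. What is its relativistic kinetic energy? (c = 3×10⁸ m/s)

γ = 1/√(1 - 0.638²) = 1.2986
γ - 1 = 0.2986
KE = (γ-1)mc² = 0.2986 × 5.03 × (3×10⁸)² = 1.352×10¹⁷ J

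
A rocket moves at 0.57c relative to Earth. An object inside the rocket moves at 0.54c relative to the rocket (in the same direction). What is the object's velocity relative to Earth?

u = (u' + v)/(1 + u'v/c²)
Numerator: 0.54 + 0.57 = 1.11
Denominator: 1 + 0.3078 = 1.3078
u = 1.11/1.3078 = 0.8488c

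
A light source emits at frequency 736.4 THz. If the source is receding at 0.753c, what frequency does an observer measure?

β = v/c = 0.753
(1-β)/(1+β) = 0.247/1.753 = 0.1409
Doppler factor = √(0.1409) = 0.3754
f_obs = 736.4 × 0.3754 = 276.4 THz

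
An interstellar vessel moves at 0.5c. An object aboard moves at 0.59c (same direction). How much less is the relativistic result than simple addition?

Classical: u' + v = 0.59 + 0.5 = 1.09c
Relativistic: u = (0.59 + 0.5)/(1 + 0.295) = 1.09/1.295 = 0.8417c
Difference: 1.09 - 0.8417 = 0.2483c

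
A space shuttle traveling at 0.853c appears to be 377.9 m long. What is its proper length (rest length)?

Contracted length L = 377.9 m
γ = 1/√(1 - 0.853²) = 1.916
L₀ = γL = 1.916 × 377.9 = 724.1 m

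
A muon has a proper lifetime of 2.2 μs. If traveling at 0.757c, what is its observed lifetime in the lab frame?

Proper lifetime τ₀ = 2.2 μs
γ = 1/√(1 - 0.757²) = 1.5304
τ = γτ₀ = 1.5304 × 2.2 μs = 3.367 μs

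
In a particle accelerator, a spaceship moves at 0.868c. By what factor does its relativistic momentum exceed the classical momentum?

p_rel = γmv, p_class = mv
Ratio = γ = 1/√(1 - 0.868²)
= 1/√(0.246576) = 2.014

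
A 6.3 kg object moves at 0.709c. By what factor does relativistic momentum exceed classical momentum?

p_rel = γmv, p_class = mv
Ratio = γ = 1/√(1 - 0.709²) = 1.418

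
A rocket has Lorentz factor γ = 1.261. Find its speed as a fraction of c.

From γ = 1/√(1 - v²/c²):
1/γ² = 1/1.261² = 0.6289
v²/c² = 1 - 0.6289 = 0.3711
v/c = √(0.3711) = 0.6092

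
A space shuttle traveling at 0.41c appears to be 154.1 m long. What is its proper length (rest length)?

Contracted length L = 154.1 m
γ = 1/√(1 - 0.41²) = 1.0964
L₀ = γL = 1.0964 × 154.1 = 169.0 m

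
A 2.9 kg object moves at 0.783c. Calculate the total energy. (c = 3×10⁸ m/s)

γ = 1/√(1 - 0.783²) = 1.6077
mc² = 2.9 × (3×10⁸)² = 2.610×10¹⁷ J
E = γmc² = 1.6077 × 2.610×10¹⁷ = 4.196×10¹⁷ J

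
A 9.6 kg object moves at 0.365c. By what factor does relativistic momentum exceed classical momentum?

p_rel = γmv, p_class = mv
Ratio = γ = 1/√(1 - 0.365²) = 1.074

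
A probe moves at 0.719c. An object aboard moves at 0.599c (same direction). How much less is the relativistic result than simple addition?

Classical: u' + v = 0.599 + 0.719 = 1.318c
Relativistic: u = (0.599 + 0.719)/(1 + 0.430681) = 1.318/1.430681 = 0.9212c
Difference: 1.318 - 0.9212 = 0.3968c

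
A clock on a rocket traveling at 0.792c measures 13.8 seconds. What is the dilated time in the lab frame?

Proper time Δt₀ = 13.8 seconds
γ = 1/√(1 - 0.792²) = 1.638
Δt = γΔt₀ = 1.638 × 13.8 = 22.60 seconds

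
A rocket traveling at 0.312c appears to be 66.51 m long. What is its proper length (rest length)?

Contracted length L = 66.51 m
γ = 1/√(1 - 0.312²) = 1.0525
L₀ = γL = 1.0525 × 66.51 = 70.00 m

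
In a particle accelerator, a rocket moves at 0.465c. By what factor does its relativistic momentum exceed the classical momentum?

p_rel = γmv, p_class = mv
Ratio = γ = 1/√(1 - 0.465²)
= 1/√(0.783775) = 1.130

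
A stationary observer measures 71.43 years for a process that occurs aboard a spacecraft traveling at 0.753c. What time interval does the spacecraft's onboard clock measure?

Dilated time Δt = 71.43 years
γ = 1/√(1 - 0.753²) = 1.5197
Δt₀ = Δt/γ = 71.43/1.5197 = 47.00 years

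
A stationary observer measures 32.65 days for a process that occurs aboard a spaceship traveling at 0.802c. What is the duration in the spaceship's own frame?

Dilated time Δt = 32.65 days
γ = 1/√(1 - 0.802²) = 1.674
Δt₀ = Δt/γ = 32.65/1.674 = 19.50 days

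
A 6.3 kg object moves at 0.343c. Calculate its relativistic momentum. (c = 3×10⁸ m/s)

γ = 1/√(1 - 0.343²) = 1.0646
v = 0.343 × 3×10⁸ = 1.029×10⁸ m/s
p = γmv = 1.0646 × 6.3 × 1.029×10⁸ = 6.901×10⁸ kg·m/s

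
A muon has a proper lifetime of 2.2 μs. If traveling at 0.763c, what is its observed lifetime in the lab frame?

Proper lifetime τ₀ = 2.2 μs
γ = 1/√(1 - 0.763²) = 1.547
τ = γτ₀ = 1.547 × 2.2 μs = 3.403 μs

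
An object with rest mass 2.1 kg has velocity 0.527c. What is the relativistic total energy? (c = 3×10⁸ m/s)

γ = 1/√(1 - 0.527²) = 1.1767
mc² = 2.1 × (3×10⁸)² = 1.890×10¹⁷ J
E = γmc² = 1.1767 × 1.890×10¹⁷ = 2.224×10¹⁷ J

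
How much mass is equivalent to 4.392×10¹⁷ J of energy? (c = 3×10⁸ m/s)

From E = mc², we get m = E/c²
c² = (3×10⁸)² = 9×10¹⁶ m²/s²
m = 4.392×10¹⁷ / 9×10¹⁶ = 4.880 kg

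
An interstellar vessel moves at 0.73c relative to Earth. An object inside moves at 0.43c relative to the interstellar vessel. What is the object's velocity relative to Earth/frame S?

u = (u' + v)/(1 + u'v/c²)
Numerator: 0.43 + 0.73 = 1.16
Denominator: 1 + 0.3139 = 1.3139
u = 1.16/1.3139 = 0.8829c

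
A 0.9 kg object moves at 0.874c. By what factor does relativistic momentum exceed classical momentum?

p_rel = γmv, p_class = mv
Ratio = γ = 1/√(1 - 0.874²) = 2.058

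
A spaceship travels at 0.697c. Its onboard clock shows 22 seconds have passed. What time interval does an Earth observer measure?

Proper time Δt₀ = 22 seconds
γ = 1/√(1 - 0.697²) = 1.3946
Δt = γΔt₀ = 1.3946 × 22 = 30.68 seconds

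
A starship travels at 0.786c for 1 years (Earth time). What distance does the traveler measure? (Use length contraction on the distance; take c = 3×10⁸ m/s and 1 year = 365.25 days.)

Earth distance: d = v × t = 0.786c × 1 yr = 7.4413×10¹⁵ m
γ = 1.6175
d' = d/γ = 7.4413×10¹⁵/1.6175 = 4.600×10¹⁵ m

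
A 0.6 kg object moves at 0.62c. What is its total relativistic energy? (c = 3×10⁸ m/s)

γ = 1/√(1 - 0.62²) = 1.2745
mc² = 0.6 × (3×10⁸)² = 5.400×10¹⁶ J
E = γmc² = 1.2745 × 5.400×10¹⁶ = 6.882×10¹⁶ J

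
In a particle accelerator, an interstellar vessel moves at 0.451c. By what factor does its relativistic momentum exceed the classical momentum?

p_rel = γmv, p_class = mv
Ratio = γ = 1/√(1 - 0.451²)
= 1/√(0.796599) = 1.120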